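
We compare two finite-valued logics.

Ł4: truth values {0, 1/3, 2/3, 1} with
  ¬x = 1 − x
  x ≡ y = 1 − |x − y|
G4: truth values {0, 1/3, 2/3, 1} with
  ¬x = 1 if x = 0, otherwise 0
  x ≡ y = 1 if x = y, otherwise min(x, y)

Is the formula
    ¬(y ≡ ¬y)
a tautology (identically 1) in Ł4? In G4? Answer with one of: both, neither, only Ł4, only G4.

only G4

In Ł4: at y = 1/3 the value is 1/3 — not a tautology.
In G4: every assignment gives 1 — tautology.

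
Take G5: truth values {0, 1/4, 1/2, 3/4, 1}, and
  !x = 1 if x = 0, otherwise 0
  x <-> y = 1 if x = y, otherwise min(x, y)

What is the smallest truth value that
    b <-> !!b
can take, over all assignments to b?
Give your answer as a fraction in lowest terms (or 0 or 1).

Take b = 1/4:
!b = !1/4 = 0
!!b = !0 = 1
b <-> !!b = 1/4 <-> 1 = 1/4
No assignment yields a value below 1/4, so this is the minimum.

1/4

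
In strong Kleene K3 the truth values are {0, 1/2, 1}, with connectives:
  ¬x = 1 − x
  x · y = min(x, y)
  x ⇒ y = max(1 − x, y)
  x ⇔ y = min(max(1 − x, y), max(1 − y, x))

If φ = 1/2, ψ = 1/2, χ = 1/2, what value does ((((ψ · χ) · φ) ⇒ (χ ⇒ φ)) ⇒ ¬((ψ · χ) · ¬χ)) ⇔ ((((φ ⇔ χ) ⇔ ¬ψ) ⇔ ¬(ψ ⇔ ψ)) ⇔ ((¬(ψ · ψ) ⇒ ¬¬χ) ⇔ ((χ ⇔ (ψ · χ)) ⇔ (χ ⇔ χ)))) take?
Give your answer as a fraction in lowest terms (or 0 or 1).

1/2

ψ · χ = 1/2 · 1/2 = 1/2
(ψ · χ) · φ = 1/2 · 1/2 = 1/2
χ ⇒ φ = 1/2 ⇒ 1/2 = 1/2
((ψ · χ) · φ) ⇒ (χ ⇒ φ) = 1/2 ⇒ 1/2 = 1/2
ψ · χ = 1/2 · 1/2 = 1/2
¬χ = ¬1/2 = 1/2
(ψ · χ) · ¬χ = 1/2 · 1/2 = 1/2
¬((ψ · χ) · ¬χ) = ¬1/2 = 1/2
(((ψ · χ) · φ) ⇒ (χ ⇒ φ)) ⇒ ¬((ψ · χ) · ¬χ) = 1/2 ⇒ 1/2 = 1/2
φ ⇔ χ = 1/2 ⇔ 1/2 = 1/2
¬ψ = ¬1/2 = 1/2
(φ ⇔ χ) ⇔ ¬ψ = 1/2 ⇔ 1/2 = 1/2
ψ ⇔ ψ = 1/2 ⇔ 1/2 = 1/2
¬(ψ ⇔ ψ) = ¬1/2 = 1/2
((φ ⇔ χ) ⇔ ¬ψ) ⇔ ¬(ψ ⇔ ψ) = 1/2 ⇔ 1/2 = 1/2
ψ · ψ = 1/2 · 1/2 = 1/2
¬(ψ · ψ) = ¬1/2 = 1/2
¬χ = ¬1/2 = 1/2
¬¬χ = ¬1/2 = 1/2
¬(ψ · ψ) ⇒ ¬¬χ = 1/2 ⇒ 1/2 = 1/2
ψ · χ = 1/2 · 1/2 = 1/2
χ ⇔ (ψ · χ) = 1/2 ⇔ 1/2 = 1/2
χ ⇔ χ = 1/2 ⇔ 1/2 = 1/2
(χ ⇔ (ψ · χ)) ⇔ (χ ⇔ χ) = 1/2 ⇔ 1/2 = 1/2
(¬(ψ · ψ) ⇒ ¬¬χ) ⇔ ((χ ⇔ (ψ · χ)) ⇔ (χ ⇔ χ)) = 1/2 ⇔ 1/2 = 1/2
(((φ ⇔ χ) ⇔ ¬ψ) ⇔ ¬(ψ ⇔ ψ)) ⇔ ((¬(ψ · ψ) ⇒ ¬¬χ) ⇔ ((χ ⇔ (ψ · χ)) ⇔ (χ ⇔ χ))) = 1/2 ⇔ 1/2 = 1/2
((((ψ · χ) · φ) ⇒ (χ ⇒ φ)) ⇒ ¬((ψ · χ) · ¬χ)) ⇔ ((((φ ⇔ χ) ⇔ ¬ψ) ⇔ ¬(ψ ⇔ ψ)) ⇔ ((¬(ψ · ψ) ⇒ ¬¬χ) ⇔ ((χ ⇔ (ψ · χ)) ⇔ (χ ⇔ χ)))) = 1/2 ⇔ 1/2 = 1/2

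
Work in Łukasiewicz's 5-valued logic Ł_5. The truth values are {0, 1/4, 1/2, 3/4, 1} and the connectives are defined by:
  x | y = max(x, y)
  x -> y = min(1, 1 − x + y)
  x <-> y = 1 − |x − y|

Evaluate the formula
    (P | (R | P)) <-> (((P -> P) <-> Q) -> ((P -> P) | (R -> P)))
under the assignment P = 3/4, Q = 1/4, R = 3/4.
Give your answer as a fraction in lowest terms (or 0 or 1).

R | P = 3/4 | 3/4 = 3/4
P | (R | P) = 3/4 | 3/4 = 3/4
P -> P = 3/4 -> 3/4 = 1
(P -> P) <-> Q = 1 <-> 1/4 = 1/4
P -> P = 3/4 -> 3/4 = 1
R -> P = 3/4 -> 3/4 = 1
(P -> P) | (R -> P) = 1 | 1 = 1
((P -> P) <-> Q) -> ((P -> P) | (R -> P)) = 1/4 -> 1 = 1
(P | (R | P)) <-> (((P -> P) <-> Q) -> ((P -> P) | (R -> P))) = 3/4 <-> 1 = 3/4

3/4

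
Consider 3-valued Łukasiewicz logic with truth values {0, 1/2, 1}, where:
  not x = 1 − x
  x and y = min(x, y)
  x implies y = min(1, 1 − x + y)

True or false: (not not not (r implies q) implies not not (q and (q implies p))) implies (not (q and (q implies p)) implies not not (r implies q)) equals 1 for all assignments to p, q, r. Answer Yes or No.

At p = 1/2, q = 0, r = 1, for instance:
r implies q = 1 implies 0 = 0
not (r implies q) = not 0 = 1
not not (r implies q) = not 1 = 0
not not not (r implies q) = not 0 = 1
q implies p = 0 implies 1/2 = 1
q and (q implies p) = 0 and 1 = 0
not (q and (q implies p)) = not 0 = 1
not not (q and (q implies p)) = not 1 = 0
not not not (r implies q) implies not not (q and (q implies p)) = 1 implies 0 = 0
not (q and (q implies p)) implies not not (r implies q) = 1 implies 0 = 0
(not not not (r implies q) implies not not (q and (q implies p))) implies (not (q and (q implies p)) implies not not (r implies q)) = 0 implies 0 = 1
and checking the remaining 26 assignments likewise gives ≥ 1 in every case.

Yes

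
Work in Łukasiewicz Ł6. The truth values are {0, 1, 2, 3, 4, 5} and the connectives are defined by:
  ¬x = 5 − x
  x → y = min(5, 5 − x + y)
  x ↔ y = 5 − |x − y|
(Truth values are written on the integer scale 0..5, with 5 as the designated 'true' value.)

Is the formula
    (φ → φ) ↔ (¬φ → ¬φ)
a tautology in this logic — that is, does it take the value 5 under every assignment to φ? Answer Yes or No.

Yes

φ = 0 ↦ 5
φ = 1 ↦ 5
φ = 2 ↦ 5
φ = 3 ↦ 5
φ = 4 ↦ 5
φ = 5 ↦ 5
Every assignment gives a value ≥ 5.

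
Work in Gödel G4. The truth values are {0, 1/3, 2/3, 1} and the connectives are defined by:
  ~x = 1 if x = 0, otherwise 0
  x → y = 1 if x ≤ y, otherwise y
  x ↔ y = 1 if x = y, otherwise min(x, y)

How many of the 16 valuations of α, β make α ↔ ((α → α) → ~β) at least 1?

α = 0, β = 0 ↦ 0  <
α = 0, β = 1/3 ↦ 1  ≥
α = 0, β = 2/3 ↦ 1  ≥
α = 0, β = 1 ↦ 1  ≥
α = 1/3, β = 0 ↦ 1/3  <
α = 1/3, β = 1/3 ↦ 0  <
α = 1/3, β = 2/3 ↦ 0  <
α = 1/3, β = 1 ↦ 0  <
α = 2/3, β = 0 ↦ 2/3  <
α = 2/3, β = 1/3 ↦ 0  <
α = 2/3, β = 2/3 ↦ 0  <
α = 2/3, β = 1 ↦ 0  <
α = 1, β = 0 ↦ 1  ≥
α = 1, β = 1/3 ↦ 0  <
α = 1, β = 2/3 ↦ 0  <
α = 1, β = 1 ↦ 0  <
So 4 of the 16 assignments meet the threshold.

4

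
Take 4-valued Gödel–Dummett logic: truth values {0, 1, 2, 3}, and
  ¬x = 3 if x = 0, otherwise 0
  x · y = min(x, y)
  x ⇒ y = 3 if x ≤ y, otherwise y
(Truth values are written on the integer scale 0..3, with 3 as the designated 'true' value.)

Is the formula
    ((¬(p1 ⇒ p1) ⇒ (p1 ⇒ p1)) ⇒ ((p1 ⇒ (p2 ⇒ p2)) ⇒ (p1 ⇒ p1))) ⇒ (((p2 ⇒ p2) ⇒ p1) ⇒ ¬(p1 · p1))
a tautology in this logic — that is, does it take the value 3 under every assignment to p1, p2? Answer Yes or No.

No

Counterexample: take p1 = 1, p2 = 0.
p1 ⇒ p1 = 1 ⇒ 1 = 3
¬(p1 ⇒ p1) = ¬3 = 0
p1 ⇒ p1 = 1 ⇒ 1 = 3
¬(p1 ⇒ p1) ⇒ (p1 ⇒ p1) = 0 ⇒ 3 = 3
p2 ⇒ p2 = 0 ⇒ 0 = 3
p1 ⇒ (p2 ⇒ p2) = 1 ⇒ 3 = 3
p1 ⇒ p1 = 1 ⇒ 1 = 3
(p1 ⇒ (p2 ⇒ p2)) ⇒ (p1 ⇒ p1) = 3 ⇒ 3 = 3
(¬(p1 ⇒ p1) ⇒ (p1 ⇒ p1)) ⇒ ((p1 ⇒ (p2 ⇒ p2)) ⇒ (p1 ⇒ p1)) = 3 ⇒ 3 = 3
p2 ⇒ p2 = 0 ⇒ 0 = 3
(p2 ⇒ p2) ⇒ p1 = 3 ⇒ 1 = 1
p1 · p1 = 1 · 1 = 1
¬(p1 · p1) = ¬1 = 0
((p2 ⇒ p2) ⇒ p1) ⇒ ¬(p1 · p1) = 1 ⇒ 0 = 0
((¬(p1 ⇒ p1) ⇒ (p1 ⇒ p1)) ⇒ ((p1 ⇒ (p2 ⇒ p2)) ⇒ (p1 ⇒ p1))) ⇒ (((p2 ⇒ p2) ⇒ p1) ⇒ ¬(p1 · p1)) = 3 ⇒ 0 = 0
This gives 0 ≠ 3.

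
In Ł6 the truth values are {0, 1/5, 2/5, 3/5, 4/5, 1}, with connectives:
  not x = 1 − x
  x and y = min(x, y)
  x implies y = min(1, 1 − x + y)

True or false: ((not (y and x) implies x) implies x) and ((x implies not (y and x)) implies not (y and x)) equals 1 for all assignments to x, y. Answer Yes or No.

No

Counterexample: take x = 1/5, y = 1/5.
y and x = 1/5 and 1/5 = 1/5
not (y and x) = not 1/5 = 4/5
not (y and x) implies x = 4/5 implies 1/5 = 2/5
(not (y and x) implies x) implies x = 2/5 implies 1/5 = 4/5
x implies not (y and x) = 1/5 implies 4/5 = 1
(x implies not (y and x)) implies not (y and x) = 1 implies 4/5 = 4/5
((not (y and x) implies x) implies x) and ((x implies not (y and x)) implies not (y and x)) = 4/5 and 4/5 = 4/5
This gives 4/5 ≠ 1.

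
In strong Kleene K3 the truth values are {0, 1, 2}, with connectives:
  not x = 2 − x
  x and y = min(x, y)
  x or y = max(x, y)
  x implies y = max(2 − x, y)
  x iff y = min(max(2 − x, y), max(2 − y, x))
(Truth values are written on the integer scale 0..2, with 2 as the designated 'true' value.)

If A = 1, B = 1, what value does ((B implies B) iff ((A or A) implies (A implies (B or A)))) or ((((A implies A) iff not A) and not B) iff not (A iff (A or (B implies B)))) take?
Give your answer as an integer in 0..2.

1

B implies B = 1 implies 1 = 1
A or A = 1 or 1 = 1
B or A = 1 or 1 = 1
A implies (B or A) = 1 implies 1 = 1
(A or A) implies (A implies (B or A)) = 1 implies 1 = 1
(B implies B) iff ((A or A) implies (A implies (B or A))) = 1 iff 1 = 1
A implies A = 1 implies 1 = 1
not A = not 1 = 1
(A implies A) iff not A = 1 iff 1 = 1
not B = not 1 = 1
((A implies A) iff not A) and not B = 1 and 1 = 1
B implies B = 1 implies 1 = 1
A or (B implies B) = 1 or 1 = 1
A iff (A or (B implies B)) = 1 iff 1 = 1
not (A iff (A or (B implies B))) = not 1 = 1
(((A implies A) iff not A) and not B) iff not (A iff (A or (B implies B))) = 1 iff 1 = 1
((B implies B) iff ((A or A) implies (A implies (B or A)))) or ((((A implies A) iff not A) and not B) iff not (A iff (A or (B implies B)))) = 1 or 1 = 1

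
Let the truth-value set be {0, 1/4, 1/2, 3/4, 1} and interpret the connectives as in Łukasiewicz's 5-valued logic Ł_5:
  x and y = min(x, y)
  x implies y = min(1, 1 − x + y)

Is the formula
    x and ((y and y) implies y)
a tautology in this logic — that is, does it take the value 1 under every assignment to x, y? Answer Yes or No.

Counterexample: take x = 0, y = 0.
y and y = 0 and 0 = 0
(y and y) implies y = 0 implies 0 = 1
x and ((y and y) implies y) = 0 and 1 = 0
This gives 0 ≠ 1.

No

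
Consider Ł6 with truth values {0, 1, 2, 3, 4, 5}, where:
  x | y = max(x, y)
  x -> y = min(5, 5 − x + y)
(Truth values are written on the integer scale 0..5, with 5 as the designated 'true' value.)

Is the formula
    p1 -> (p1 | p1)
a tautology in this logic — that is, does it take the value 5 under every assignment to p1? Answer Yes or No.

p1 = 0 ↦ 5
p1 = 1 ↦ 5
p1 = 2 ↦ 5
p1 = 3 ↦ 5
p1 = 4 ↦ 5
p1 = 5 ↦ 5
Every assignment gives a value ≥ 5.

Yes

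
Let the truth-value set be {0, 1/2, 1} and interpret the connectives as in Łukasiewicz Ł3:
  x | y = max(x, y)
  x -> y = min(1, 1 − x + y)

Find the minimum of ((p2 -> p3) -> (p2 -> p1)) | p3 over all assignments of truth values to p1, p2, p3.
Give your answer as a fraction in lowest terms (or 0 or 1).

Take p1 = 0, p2 = 1/2, p3 = 1/2:
p2 -> p3 = 1/2 -> 1/2 = 1
p2 -> p1 = 1/2 -> 0 = 1/2
(p2 -> p3) -> (p2 -> p1) = 1 -> 1/2 = 1/2
((p2 -> p3) -> (p2 -> p1)) | p3 = 1/2 | 1/2 = 1/2
No assignment yields a value below 1/2, so this is the minimum.

1/2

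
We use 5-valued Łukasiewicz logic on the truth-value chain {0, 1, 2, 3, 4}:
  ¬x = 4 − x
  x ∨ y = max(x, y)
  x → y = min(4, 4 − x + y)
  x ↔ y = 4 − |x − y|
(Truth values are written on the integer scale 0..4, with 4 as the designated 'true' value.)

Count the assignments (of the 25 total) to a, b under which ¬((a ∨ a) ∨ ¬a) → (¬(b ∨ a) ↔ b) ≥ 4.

value 4: 22 assignments (counts)
value 3: 2 assignments
value 2: 1 assignment
So 22 of the 25 assignments meet the threshold.

22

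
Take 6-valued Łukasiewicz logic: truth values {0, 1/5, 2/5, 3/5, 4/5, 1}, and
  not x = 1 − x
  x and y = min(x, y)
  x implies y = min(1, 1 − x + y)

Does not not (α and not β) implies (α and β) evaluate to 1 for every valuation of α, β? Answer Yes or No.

No

Counterexample: take α = 1/5, β = 0.
not β = not 0 = 1
α and not β = 1/5 and 1 = 1/5
not (α and not β) = not 1/5 = 4/5
not not (α and not β) = not 4/5 = 1/5
α and β = 1/5 and 0 = 0
not not (α and not β) implies (α and β) = 1/5 implies 0 = 4/5
This gives 4/5 ≠ 1.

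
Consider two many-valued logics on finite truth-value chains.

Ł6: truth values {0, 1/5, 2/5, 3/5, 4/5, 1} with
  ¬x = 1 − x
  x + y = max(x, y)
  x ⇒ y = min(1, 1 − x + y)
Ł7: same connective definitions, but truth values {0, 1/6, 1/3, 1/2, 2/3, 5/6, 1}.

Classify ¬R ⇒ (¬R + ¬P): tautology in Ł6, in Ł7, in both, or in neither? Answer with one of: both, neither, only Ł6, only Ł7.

In Ł6: every assignment gives 1 — tautology.
In Ł7: every assignment gives 1 — tautology.

both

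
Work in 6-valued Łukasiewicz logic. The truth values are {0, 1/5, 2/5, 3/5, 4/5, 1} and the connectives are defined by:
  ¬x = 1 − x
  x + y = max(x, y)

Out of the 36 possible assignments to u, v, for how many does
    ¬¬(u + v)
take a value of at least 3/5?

27

value 1: 11 assignments (counts)
value 4/5: 9 assignments (counts)
value 3/5: 7 assignments (counts)
value 2/5: 5 assignments
value 1/5: 3 assignments
value 0: 1 assignment
So 27 of the 36 assignments meet the threshold.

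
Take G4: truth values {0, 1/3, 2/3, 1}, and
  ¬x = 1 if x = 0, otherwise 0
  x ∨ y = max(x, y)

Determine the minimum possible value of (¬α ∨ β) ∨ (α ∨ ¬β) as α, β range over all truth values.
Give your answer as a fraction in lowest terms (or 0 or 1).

1/3

Take α = 1/3, β = 1/3:
¬α = ¬1/3 = 0
¬α ∨ β = 0 ∨ 1/3 = 1/3
¬β = ¬1/3 = 0
α ∨ ¬β = 1/3 ∨ 0 = 1/3
(¬α ∨ β) ∨ (α ∨ ¬β) = 1/3 ∨ 1/3 = 1/3
No assignment yields a value below 1/3, so this is the minimum.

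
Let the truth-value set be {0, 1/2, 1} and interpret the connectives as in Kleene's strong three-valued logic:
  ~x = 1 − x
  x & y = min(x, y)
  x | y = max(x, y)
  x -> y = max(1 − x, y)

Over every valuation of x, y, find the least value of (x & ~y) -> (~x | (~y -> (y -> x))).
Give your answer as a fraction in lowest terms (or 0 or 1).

1/2

Take x = 1/2, y = 1/2:
~y = ~1/2 = 1/2
x & ~y = 1/2 & 1/2 = 1/2
~x = ~1/2 = 1/2
~y = ~1/2 = 1/2
y -> x = 1/2 -> 1/2 = 1/2
~y -> (y -> x) = 1/2 -> 1/2 = 1/2
~x | (~y -> (y -> x)) = 1/2 | 1/2 = 1/2
(x & ~y) -> (~x | (~y -> (y -> x))) = 1/2 -> 1/2 = 1/2
No assignment yields a value below 1/2, so this is the minimum.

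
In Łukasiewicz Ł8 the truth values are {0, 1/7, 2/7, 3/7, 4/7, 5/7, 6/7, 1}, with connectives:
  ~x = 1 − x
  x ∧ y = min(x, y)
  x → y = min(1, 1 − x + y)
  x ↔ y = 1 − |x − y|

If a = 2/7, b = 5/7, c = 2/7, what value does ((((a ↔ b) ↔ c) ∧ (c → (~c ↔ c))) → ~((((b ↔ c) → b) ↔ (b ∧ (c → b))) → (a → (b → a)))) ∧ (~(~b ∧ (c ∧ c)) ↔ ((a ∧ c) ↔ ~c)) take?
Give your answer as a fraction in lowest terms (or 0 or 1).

2/7

a ↔ b = 2/7 ↔ 5/7 = 4/7
(a ↔ b) ↔ c = 4/7 ↔ 2/7 = 5/7
~c = ~2/7 = 5/7
~c ↔ c = 5/7 ↔ 2/7 = 4/7
c → (~c ↔ c) = 2/7 → 4/7 = 1
((a ↔ b) ↔ c) ∧ (c → (~c ↔ c)) = 5/7 ∧ 1 = 5/7
b ↔ c = 5/7 ↔ 2/7 = 4/7
(b ↔ c) → b = 4/7 → 5/7 = 1
c → b = 2/7 → 5/7 = 1
b ∧ (c → b) = 5/7 ∧ 1 = 5/7
((b ↔ c) → b) ↔ (b ∧ (c → b)) = 1 ↔ 5/7 = 5/7
b → a = 5/7 → 2/7 = 4/7
a → (b → a) = 2/7 → 4/7 = 1
(((b ↔ c) → b) ↔ (b ∧ (c → b))) → (a → (b → a)) = 5/7 → 1 = 1
~((((b ↔ c) → b) ↔ (b ∧ (c → b))) → (a → (b → a))) = ~1 = 0
(((a ↔ b) ↔ c) ∧ (c → (~c ↔ c))) → ~((((b ↔ c) → b) ↔ (b ∧ (c → b))) → (a → (b → a))) = 5/7 → 0 = 2/7
~b = ~5/7 = 2/7
c ∧ c = 2/7 ∧ 2/7 = 2/7
~b ∧ (c ∧ c) = 2/7 ∧ 2/7 = 2/7
~(~b ∧ (c ∧ c)) = ~2/7 = 5/7
a ∧ c = 2/7 ∧ 2/7 = 2/7
~c = ~2/7 = 5/7
(a ∧ c) ↔ ~c = 2/7 ↔ 5/7 = 4/7
~(~b ∧ (c ∧ c)) ↔ ((a ∧ c) ↔ ~c) = 5/7 ↔ 4/7 = 6/7
((((a ↔ b) ↔ c) ∧ (c → (~c ↔ c))) → ~((((b ↔ c) → b) ↔ (b ∧ (c → b))) → (a → (b → a)))) ∧ (~(~b ∧ (c ∧ c)) ↔ ((a ∧ c) ↔ ~c)) = 2/7 ∧ 6/7 = 2/7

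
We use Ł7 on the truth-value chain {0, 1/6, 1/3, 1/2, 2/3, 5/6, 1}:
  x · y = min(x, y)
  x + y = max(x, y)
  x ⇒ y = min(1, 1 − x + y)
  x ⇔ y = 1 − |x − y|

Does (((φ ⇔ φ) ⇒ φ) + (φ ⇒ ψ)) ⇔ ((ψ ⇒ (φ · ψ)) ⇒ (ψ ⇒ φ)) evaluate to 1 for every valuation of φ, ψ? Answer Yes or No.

Counterexample: take φ = 1/6, ψ = 0.
φ ⇔ φ = 1/6 ⇔ 1/6 = 1
(φ ⇔ φ) ⇒ φ = 1 ⇒ 1/6 = 1/6
φ ⇒ ψ = 1/6 ⇒ 0 = 5/6
((φ ⇔ φ) ⇒ φ) + (φ ⇒ ψ) = 1/6 + 5/6 = 5/6
φ · ψ = 1/6 · 0 = 0
ψ ⇒ (φ · ψ) = 0 ⇒ 0 = 1
ψ ⇒ φ = 0 ⇒ 1/6 = 1
(ψ ⇒ (φ · ψ)) ⇒ (ψ ⇒ φ) = 1 ⇒ 1 = 1
(((φ ⇔ φ) ⇒ φ) + (φ ⇒ ψ)) ⇔ ((ψ ⇒ (φ · ψ)) ⇒ (ψ ⇒ φ)) = 5/6 ⇔ 1 = 5/6
This gives 5/6 ≠ 1.

No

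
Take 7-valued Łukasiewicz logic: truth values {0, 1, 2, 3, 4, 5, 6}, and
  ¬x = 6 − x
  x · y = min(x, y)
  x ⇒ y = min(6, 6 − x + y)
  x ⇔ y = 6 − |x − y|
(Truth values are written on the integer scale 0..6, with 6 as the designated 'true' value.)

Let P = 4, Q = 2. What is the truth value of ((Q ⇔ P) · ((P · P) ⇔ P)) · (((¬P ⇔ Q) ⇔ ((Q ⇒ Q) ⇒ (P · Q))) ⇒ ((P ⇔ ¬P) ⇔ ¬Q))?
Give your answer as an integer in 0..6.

4

Q ⇔ P = 2 ⇔ 4 = 4
P · P = 4 · 4 = 4
(P · P) ⇔ P = 4 ⇔ 4 = 6
(Q ⇔ P) · ((P · P) ⇔ P) = 4 · 6 = 4
¬P = ¬4 = 2
¬P ⇔ Q = 2 ⇔ 2 = 6
Q ⇒ Q = 2 ⇒ 2 = 6
P · Q = 4 · 2 = 2
(Q ⇒ Q) ⇒ (P · Q) = 6 ⇒ 2 = 2
(¬P ⇔ Q) ⇔ ((Q ⇒ Q) ⇒ (P · Q)) = 6 ⇔ 2 = 2
¬P = ¬4 = 2
P ⇔ ¬P = 4 ⇔ 2 = 4
¬Q = ¬2 = 4
(P ⇔ ¬P) ⇔ ¬Q = 4 ⇔ 4 = 6
((¬P ⇔ Q) ⇔ ((Q ⇒ Q) ⇒ (P · Q))) ⇒ ((P ⇔ ¬P) ⇔ ¬Q) = 2 ⇒ 6 = 6
((Q ⇔ P) · ((P · P) ⇔ P)) · (((¬P ⇔ Q) ⇔ ((Q ⇒ Q) ⇒ (P · Q))) ⇒ ((P ⇔ ¬P) ⇔ ¬Q)) = 4 · 6 = 4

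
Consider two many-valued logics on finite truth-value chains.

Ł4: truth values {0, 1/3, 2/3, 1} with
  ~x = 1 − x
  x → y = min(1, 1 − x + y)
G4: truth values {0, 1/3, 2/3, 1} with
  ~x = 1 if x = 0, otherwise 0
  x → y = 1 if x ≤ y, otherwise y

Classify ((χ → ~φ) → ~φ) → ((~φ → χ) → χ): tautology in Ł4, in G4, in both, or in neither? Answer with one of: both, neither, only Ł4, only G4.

only Ł4

In Ł4: every assignment gives 1 — tautology.
In G4: at φ = 1/3, χ = 1/3 the value is 1/3 — not a tautology.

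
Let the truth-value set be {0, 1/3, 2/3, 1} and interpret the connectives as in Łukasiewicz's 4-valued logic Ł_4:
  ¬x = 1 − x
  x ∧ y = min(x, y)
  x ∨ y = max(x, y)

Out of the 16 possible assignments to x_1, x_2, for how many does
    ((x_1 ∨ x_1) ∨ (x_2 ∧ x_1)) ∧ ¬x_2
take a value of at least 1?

1

x_1 = 0, x_2 = 0 ↦ 0  <
x_1 = 0, x_2 = 1/3 ↦ 0  <
x_1 = 0, x_2 = 2/3 ↦ 0  <
x_1 = 0, x_2 = 1 ↦ 0  <
x_1 = 1/3, x_2 = 0 ↦ 1/3  <
x_1 = 1/3, x_2 = 1/3 ↦ 1/3  <
x_1 = 1/3, x_2 = 2/3 ↦ 1/3  <
x_1 = 1/3, x_2 = 1 ↦ 0  <
x_1 = 2/3, x_2 = 0 ↦ 2/3  <
x_1 = 2/3, x_2 = 1/3 ↦ 2/3  <
x_1 = 2/3, x_2 = 2/3 ↦ 1/3  <
x_1 = 2/3, x_2 = 1 ↦ 0  <
x_1 = 1, x_2 = 0 ↦ 1  ≥
x_1 = 1, x_2 = 1/3 ↦ 2/3  <
x_1 = 1, x_2 = 2/3 ↦ 1/3  <
x_1 = 1, x_2 = 1 ↦ 0  <
So 1 of the 16 assignments meets the threshold.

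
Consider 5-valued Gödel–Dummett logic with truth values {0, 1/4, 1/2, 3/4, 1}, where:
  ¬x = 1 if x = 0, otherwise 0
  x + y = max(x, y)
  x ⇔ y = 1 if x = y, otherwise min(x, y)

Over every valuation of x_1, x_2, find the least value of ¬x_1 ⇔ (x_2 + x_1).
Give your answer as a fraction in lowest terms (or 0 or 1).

Take x_1 = 0, x_2 = 0:
¬x_1 = ¬0 = 1
x_2 + x_1 = 0 + 0 = 0
¬x_1 ⇔ (x_2 + x_1) = 1 ⇔ 0 = 0
No assignment yields a value below 0, so this is the minimum.

0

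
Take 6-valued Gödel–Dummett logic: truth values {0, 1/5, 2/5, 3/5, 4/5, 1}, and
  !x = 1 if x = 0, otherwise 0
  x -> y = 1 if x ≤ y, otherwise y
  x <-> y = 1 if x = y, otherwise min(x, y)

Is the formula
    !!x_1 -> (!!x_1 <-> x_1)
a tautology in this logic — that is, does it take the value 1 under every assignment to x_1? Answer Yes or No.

No

Counterexample: take x_1 = 1/5.
!x_1 = !1/5 = 0
!!x_1 = !0 = 1
!x_1 = !1/5 = 0
!!x_1 = !0 = 1
!!x_1 <-> x_1 = 1 <-> 1/5 = 1/5
!!x_1 -> (!!x_1 <-> x_1) = 1 -> 1/5 = 1/5
This gives 1/5 ≠ 1.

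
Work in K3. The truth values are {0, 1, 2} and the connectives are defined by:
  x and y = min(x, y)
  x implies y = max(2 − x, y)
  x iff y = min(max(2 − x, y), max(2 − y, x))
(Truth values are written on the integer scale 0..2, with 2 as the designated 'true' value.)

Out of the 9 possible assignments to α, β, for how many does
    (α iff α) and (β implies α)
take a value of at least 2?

α = 0, β = 0 ↦ 2  ≥
α = 0, β = 1 ↦ 1  <
α = 0, β = 2 ↦ 0  <
α = 1, β = 0 ↦ 1  <
α = 1, β = 1 ↦ 1  <
α = 1, β = 2 ↦ 1  <
α = 2, β = 0 ↦ 2  ≥
α = 2, β = 1 ↦ 2  ≥
α = 2, β = 2 ↦ 2  ≥
So 4 of the 9 assignments meet the threshold.

4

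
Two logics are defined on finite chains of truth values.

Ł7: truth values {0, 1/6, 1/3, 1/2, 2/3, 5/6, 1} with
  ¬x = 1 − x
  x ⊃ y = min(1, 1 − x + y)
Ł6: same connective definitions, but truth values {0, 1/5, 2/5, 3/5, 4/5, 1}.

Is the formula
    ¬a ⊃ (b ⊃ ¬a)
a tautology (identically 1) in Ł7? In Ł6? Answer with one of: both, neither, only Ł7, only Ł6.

In Ł7: every assignment gives 1 — tautology.
In Ł6: every assignment gives 1 — tautology.

both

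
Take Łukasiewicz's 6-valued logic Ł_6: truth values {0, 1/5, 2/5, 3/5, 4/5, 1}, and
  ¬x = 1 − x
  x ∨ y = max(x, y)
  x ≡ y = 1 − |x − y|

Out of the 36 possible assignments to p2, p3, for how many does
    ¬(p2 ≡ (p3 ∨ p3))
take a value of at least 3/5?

value 1: 2 assignments (counts)
value 4/5: 4 assignments (counts)
value 3/5: 6 assignments (counts)
value 2/5: 8 assignments
value 1/5: 10 assignments
value 0: 6 assignments
So 12 of the 36 assignments meet the threshold.

12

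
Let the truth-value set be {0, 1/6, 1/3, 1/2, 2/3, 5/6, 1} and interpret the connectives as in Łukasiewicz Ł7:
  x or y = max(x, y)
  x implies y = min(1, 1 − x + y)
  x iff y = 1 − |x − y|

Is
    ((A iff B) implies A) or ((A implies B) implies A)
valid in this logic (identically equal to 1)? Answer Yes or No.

Counterexample: take A = 0, B = 0.
A iff B = 0 iff 0 = 1
(A iff B) implies A = 1 implies 0 = 0
A implies B = 0 implies 0 = 1
(A implies B) implies A = 1 implies 0 = 0
((A iff B) implies A) or ((A implies B) implies A) = 0 or 0 = 0
This gives 0 ≠ 1.

No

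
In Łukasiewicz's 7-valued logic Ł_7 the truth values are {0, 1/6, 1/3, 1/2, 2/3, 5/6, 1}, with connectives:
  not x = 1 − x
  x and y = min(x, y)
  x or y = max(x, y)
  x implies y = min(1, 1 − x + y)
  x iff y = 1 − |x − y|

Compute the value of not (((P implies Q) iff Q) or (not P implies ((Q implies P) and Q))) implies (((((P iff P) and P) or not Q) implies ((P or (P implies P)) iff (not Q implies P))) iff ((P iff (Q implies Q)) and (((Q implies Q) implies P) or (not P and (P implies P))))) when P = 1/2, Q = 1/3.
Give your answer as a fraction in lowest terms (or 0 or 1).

1

P implies Q = 1/2 implies 1/3 = 5/6
(P implies Q) iff Q = 5/6 iff 1/3 = 1/2
not P = not 1/2 = 1/2
Q implies P = 1/3 implies 1/2 = 1
(Q implies P) and Q = 1 and 1/3 = 1/3
not P implies ((Q implies P) and Q) = 1/2 implies 1/3 = 5/6
((P implies Q) iff Q) or (not P implies ((Q implies P) and Q)) = 1/2 or 5/6 = 5/6
not (((P implies Q) iff Q) or (not P implies ((Q implies P) and Q))) = not 5/6 = 1/6
P iff P = 1/2 iff 1/2 = 1
(P iff P) and P = 1 and 1/2 = 1/2
not Q = not 1/3 = 2/3
((P iff P) and P) or not Q = 1/2 or 2/3 = 2/3
P implies P = 1/2 implies 1/2 = 1
P or (P implies P) = 1/2 or 1 = 1
not Q = not 1/3 = 2/3
not Q implies P = 2/3 implies 1/2 = 5/6
(P or (P implies P)) iff (not Q implies P) = 1 iff 5/6 = 5/6
(((P iff P) and P) or not Q) implies ((P or (P implies P)) iff (not Q implies P)) = 2/3 implies 5/6 = 1
Q implies Q = 1/3 implies 1/3 = 1
P iff (Q implies Q) = 1/2 iff 1 = 1/2
Q implies Q = 1/3 implies 1/3 = 1
(Q implies Q) implies P = 1 implies 1/2 = 1/2
not P = not 1/2 = 1/2
P implies P = 1/2 implies 1/2 = 1
not P and (P implies P) = 1/2 and 1 = 1/2
((Q implies Q) implies P) or (not P and (P implies P)) = 1/2 or 1/2 = 1/2
(P iff (Q implies Q)) and (((Q implies Q) implies P) or (not P and (P implies P))) = 1/2 and 1/2 = 1/2
((((P iff P) and P) or not Q) implies ((P or (P implies P)) iff (not Q implies P))) iff ((P iff (Q implies Q)) and (((Q implies Q) implies P) or (not P and (P implies P)))) = 1 iff 1/2 = 1/2
not (((P implies Q) iff Q) or (not P implies ((Q implies P) and Q))) implies (((((P iff P) and P) or not Q) implies ((P or (P implies P)) iff (not Q implies P))) iff ((P iff (Q implies Q)) and (((Q implies Q) implies P) or (not P and (P implies P))))) = 1/6 implies 1/2 = 1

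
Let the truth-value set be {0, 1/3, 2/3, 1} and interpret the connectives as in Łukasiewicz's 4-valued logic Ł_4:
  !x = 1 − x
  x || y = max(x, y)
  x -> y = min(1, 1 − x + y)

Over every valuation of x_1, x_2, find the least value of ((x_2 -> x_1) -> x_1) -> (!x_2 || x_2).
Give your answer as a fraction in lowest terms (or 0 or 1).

Take x_1 = 1, x_2 = 1/3:
x_2 -> x_1 = 1/3 -> 1 = 1
(x_2 -> x_1) -> x_1 = 1 -> 1 = 1
!x_2 = !1/3 = 2/3
!x_2 || x_2 = 2/3 || 1/3 = 2/3
((x_2 -> x_1) -> x_1) -> (!x_2 || x_2) = 1 -> 2/3 = 2/3
No assignment yields a value below 2/3, so this is the minimum.

2/3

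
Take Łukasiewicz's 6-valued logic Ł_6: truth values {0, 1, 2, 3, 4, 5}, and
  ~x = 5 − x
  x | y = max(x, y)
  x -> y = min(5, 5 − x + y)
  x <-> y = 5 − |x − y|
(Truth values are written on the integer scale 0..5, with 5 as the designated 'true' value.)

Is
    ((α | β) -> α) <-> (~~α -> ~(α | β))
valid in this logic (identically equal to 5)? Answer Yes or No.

No

Counterexample: take α = 0, β = 1.
α | β = 0 | 1 = 1
(α | β) -> α = 1 -> 0 = 4
~α = ~0 = 5
~~α = ~5 = 0
α | β = 0 | 1 = 1
~(α | β) = ~1 = 4
~~α -> ~(α | β) = 0 -> 4 = 5
((α | β) -> α) <-> (~~α -> ~(α | β)) = 4 <-> 5 = 4
This gives 4 ≠ 5.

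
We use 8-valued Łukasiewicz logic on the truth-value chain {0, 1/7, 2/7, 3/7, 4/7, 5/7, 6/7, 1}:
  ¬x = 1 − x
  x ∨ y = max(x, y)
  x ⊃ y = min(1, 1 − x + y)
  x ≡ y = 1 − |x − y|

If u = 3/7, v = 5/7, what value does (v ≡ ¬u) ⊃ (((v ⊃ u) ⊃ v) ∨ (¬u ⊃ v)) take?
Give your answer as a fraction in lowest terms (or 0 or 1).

¬u = ¬3/7 = 4/7
v ≡ ¬u = 5/7 ≡ 4/7 = 6/7
v ⊃ u = 5/7 ⊃ 3/7 = 5/7
(v ⊃ u) ⊃ v = 5/7 ⊃ 5/7 = 1
¬u = ¬3/7 = 4/7
¬u ⊃ v = 4/7 ⊃ 5/7 = 1
((v ⊃ u) ⊃ v) ∨ (¬u ⊃ v) = 1 ∨ 1 = 1
(v ≡ ¬u) ⊃ (((v ⊃ u) ⊃ v) ∨ (¬u ⊃ v)) = 6/7 ⊃ 1 = 1

1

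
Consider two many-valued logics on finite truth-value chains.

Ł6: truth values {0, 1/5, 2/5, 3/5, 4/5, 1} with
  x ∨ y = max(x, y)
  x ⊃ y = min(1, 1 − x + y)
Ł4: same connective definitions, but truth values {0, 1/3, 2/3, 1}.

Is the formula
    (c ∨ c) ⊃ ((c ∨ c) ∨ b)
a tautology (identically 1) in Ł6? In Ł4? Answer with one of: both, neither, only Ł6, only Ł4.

In Ł6: every assignment gives 1 — tautology.
In Ł4: every assignment gives 1 — tautology.

both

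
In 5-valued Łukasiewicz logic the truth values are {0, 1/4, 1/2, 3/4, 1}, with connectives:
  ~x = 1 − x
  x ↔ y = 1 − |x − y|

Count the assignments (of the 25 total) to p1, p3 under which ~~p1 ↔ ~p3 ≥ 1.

value 1: 5 assignments (counts)
value 3/4: 8 assignments
value 1/2: 6 assignments
value 1/4: 4 assignments
value 0: 2 assignments
So 5 of the 25 assignments meet the threshold.

5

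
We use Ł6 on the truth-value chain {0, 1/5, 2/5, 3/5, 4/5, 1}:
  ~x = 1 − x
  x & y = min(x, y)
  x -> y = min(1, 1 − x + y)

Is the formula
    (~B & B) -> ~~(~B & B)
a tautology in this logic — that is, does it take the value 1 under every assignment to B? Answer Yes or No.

B = 0 ↦ 1
B = 1/5 ↦ 1
B = 2/5 ↦ 1
B = 3/5 ↦ 1
B = 4/5 ↦ 1
B = 1 ↦ 1
Every assignment gives a value ≥ 1.

Yes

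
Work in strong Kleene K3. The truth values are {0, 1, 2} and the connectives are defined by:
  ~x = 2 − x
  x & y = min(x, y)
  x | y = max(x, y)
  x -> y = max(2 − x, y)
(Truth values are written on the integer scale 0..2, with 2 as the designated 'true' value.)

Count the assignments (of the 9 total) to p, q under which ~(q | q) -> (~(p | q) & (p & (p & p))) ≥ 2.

p = 0, q = 0 ↦ 0  <
p = 0, q = 1 ↦ 1  <
p = 0, q = 2 ↦ 2  ≥
p = 1, q = 0 ↦ 1  <
p = 1, q = 1 ↦ 1  <
p = 1, q = 2 ↦ 2  ≥
p = 2, q = 0 ↦ 0  <
p = 2, q = 1 ↦ 1  <
p = 2, q = 2 ↦ 2  ≥
So 3 of the 9 assignments meet the threshold.

3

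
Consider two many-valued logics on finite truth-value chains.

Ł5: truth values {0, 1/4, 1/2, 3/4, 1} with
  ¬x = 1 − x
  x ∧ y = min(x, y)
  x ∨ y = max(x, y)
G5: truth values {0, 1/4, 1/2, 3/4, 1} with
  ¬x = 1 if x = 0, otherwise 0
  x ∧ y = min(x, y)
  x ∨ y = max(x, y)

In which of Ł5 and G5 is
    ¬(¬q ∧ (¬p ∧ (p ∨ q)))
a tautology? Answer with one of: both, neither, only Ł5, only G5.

only G5

In Ł5: at p = 0, q = 1/4 the value is 3/4 — not a tautology.
In G5: every assignment gives 1 — tautology.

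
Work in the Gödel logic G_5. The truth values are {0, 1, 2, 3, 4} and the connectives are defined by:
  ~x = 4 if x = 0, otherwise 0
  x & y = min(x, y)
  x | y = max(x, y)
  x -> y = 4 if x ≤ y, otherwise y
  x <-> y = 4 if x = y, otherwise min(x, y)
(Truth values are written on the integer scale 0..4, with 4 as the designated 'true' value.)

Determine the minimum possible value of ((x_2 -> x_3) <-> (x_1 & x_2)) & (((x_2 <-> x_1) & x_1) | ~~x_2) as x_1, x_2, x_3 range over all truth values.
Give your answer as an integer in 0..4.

Take x_1 = 0, x_2 = 0, x_3 = 0:
x_2 -> x_3 = 0 -> 0 = 4
x_1 & x_2 = 0 & 0 = 0
(x_2 -> x_3) <-> (x_1 & x_2) = 4 <-> 0 = 0
x_2 <-> x_1 = 0 <-> 0 = 4
(x_2 <-> x_1) & x_1 = 4 & 0 = 0
~x_2 = ~0 = 4
~~x_2 = ~4 = 0
((x_2 <-> x_1) & x_1) | ~~x_2 = 0 | 0 = 0
((x_2 -> x_3) <-> (x_1 & x_2)) & (((x_2 <-> x_1) & x_1) | ~~x_2) = 0 & 0 = 0
No assignment yields a value below 0, so this is the minimum.

0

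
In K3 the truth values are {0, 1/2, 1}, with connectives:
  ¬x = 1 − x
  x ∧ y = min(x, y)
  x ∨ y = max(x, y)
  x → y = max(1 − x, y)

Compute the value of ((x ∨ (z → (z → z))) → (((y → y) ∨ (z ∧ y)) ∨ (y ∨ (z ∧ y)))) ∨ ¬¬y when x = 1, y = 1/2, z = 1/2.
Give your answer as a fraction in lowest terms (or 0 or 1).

1/2

z → z = 1/2 → 1/2 = 1/2
z → (z → z) = 1/2 → 1/2 = 1/2
x ∨ (z → (z → z)) = 1 ∨ 1/2 = 1
y → y = 1/2 → 1/2 = 1/2
z ∧ y = 1/2 ∧ 1/2 = 1/2
(y → y) ∨ (z ∧ y) = 1/2 ∨ 1/2 = 1/2
z ∧ y = 1/2 ∧ 1/2 = 1/2
y ∨ (z ∧ y) = 1/2 ∨ 1/2 = 1/2
((y → y) ∨ (z ∧ y)) ∨ (y ∨ (z ∧ y)) = 1/2 ∨ 1/2 = 1/2
(x ∨ (z → (z → z))) → (((y → y) ∨ (z ∧ y)) ∨ (y ∨ (z ∧ y))) = 1 → 1/2 = 1/2
¬y = ¬1/2 = 1/2
¬¬y = ¬1/2 = 1/2
((x ∨ (z → (z → z))) → (((y → y) ∨ (z ∧ y)) ∨ (y ∨ (z ∧ y)))) ∨ ¬¬y = 1/2 ∨ 1/2 = 1/2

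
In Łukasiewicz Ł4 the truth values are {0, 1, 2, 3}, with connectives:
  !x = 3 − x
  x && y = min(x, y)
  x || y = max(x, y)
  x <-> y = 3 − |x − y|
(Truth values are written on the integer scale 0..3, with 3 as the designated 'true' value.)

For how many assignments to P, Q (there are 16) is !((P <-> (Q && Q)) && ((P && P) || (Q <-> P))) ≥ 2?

P = 0, Q = 0 ↦ 0  <
P = 0, Q = 1 ↦ 1  <
P = 0, Q = 2 ↦ 2  ≥
P = 0, Q = 3 ↦ 3  ≥
P = 1, Q = 0 ↦ 1  <
P = 1, Q = 1 ↦ 0  <
P = 1, Q = 2 ↦ 1  <
P = 1, Q = 3 ↦ 2  ≥
P = 2, Q = 0 ↦ 2  ≥
P = 2, Q = 1 ↦ 1  <
P = 2, Q = 2 ↦ 0  <
P = 2, Q = 3 ↦ 1  <
P = 3, Q = 0 ↦ 3  ≥
P = 3, Q = 1 ↦ 2  ≥
P = 3, Q = 2 ↦ 1  <
P = 3, Q = 3 ↦ 0  <
So 6 of the 16 assignments meet the threshold.

6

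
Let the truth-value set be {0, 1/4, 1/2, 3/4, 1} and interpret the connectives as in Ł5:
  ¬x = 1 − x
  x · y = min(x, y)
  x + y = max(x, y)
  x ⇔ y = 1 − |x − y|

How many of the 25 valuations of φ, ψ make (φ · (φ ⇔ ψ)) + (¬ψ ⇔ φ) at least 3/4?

value 1: 6 assignments (counts)
value 3/4: 11 assignments (counts)
value 1/2: 5 assignments
value 1/4: 2 assignments
value 0: 1 assignment
So 17 of the 25 assignments meet the threshold.

17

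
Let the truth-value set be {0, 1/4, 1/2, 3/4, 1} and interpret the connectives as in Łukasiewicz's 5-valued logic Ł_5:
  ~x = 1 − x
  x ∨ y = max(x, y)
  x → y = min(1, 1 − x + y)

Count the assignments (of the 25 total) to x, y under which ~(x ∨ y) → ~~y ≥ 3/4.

value 1: 18 assignments (counts)
value 3/4: 2 assignments (counts)
value 1/2: 3 assignments
value 1/4: 1 assignment
value 0: 1 assignment
So 20 of the 25 assignments meet the threshold.

20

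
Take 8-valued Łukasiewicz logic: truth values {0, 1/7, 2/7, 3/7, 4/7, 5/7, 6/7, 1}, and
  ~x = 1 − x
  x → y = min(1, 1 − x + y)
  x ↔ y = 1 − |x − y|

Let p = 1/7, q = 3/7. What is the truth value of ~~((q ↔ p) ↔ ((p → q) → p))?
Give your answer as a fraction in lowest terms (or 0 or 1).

q ↔ p = 3/7 ↔ 1/7 = 5/7
p → q = 1/7 → 3/7 = 1
(p → q) → p = 1 → 1/7 = 1/7
(q ↔ p) ↔ ((p → q) → p) = 5/7 ↔ 1/7 = 3/7
~((q ↔ p) ↔ ((p → q) → p)) = ~3/7 = 4/7
~~((q ↔ p) ↔ ((p → q) → p)) = ~4/7 = 3/7

3/7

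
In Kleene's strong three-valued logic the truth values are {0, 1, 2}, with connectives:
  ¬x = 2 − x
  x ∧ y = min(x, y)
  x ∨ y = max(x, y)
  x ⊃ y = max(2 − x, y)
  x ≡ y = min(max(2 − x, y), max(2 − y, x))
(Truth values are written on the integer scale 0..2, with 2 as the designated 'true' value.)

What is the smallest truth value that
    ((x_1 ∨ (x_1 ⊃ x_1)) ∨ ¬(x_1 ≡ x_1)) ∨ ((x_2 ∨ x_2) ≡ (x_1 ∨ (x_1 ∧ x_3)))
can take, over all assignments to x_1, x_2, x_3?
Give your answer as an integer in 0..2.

1

Take x_1 = 1, x_2 = 0, x_3 = 0:
x_1 ⊃ x_1 = 1 ⊃ 1 = 1
x_1 ∨ (x_1 ⊃ x_1) = 1 ∨ 1 = 1
x_1 ≡ x_1 = 1 ≡ 1 = 1
¬(x_1 ≡ x_1) = ¬1 = 1
(x_1 ∨ (x_1 ⊃ x_1)) ∨ ¬(x_1 ≡ x_1) = 1 ∨ 1 = 1
x_2 ∨ x_2 = 0 ∨ 0 = 0
x_1 ∧ x_3 = 1 ∧ 0 = 0
x_1 ∨ (x_1 ∧ x_3) = 1 ∨ 0 = 1
(x_2 ∨ x_2) ≡ (x_1 ∨ (x_1 ∧ x_3)) = 0 ≡ 1 = 1
((x_1 ∨ (x_1 ⊃ x_1)) ∨ ¬(x_1 ≡ x_1)) ∨ ((x_2 ∨ x_2) ≡ (x_1 ∨ (x_1 ∧ x_3))) = 1 ∨ 1 = 1
No assignment yields a value below 1, so this is the minimum.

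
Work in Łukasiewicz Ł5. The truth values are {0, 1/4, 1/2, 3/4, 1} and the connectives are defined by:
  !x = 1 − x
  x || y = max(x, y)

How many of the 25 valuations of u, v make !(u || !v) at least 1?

value 1: 1 assignment (counts)
value 3/4: 3 assignments
value 1/2: 5 assignments
value 1/4: 7 assignments
value 0: 9 assignments
So 1 of the 25 assignments meets the threshold.

1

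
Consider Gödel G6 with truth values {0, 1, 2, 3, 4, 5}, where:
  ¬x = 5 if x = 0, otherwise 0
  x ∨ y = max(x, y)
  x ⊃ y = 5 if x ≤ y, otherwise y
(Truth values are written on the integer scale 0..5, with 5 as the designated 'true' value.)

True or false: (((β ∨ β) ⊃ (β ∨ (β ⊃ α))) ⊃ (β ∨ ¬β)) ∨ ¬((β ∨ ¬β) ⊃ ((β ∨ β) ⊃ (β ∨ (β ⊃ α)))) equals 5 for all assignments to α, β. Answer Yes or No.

No

Counterexample: take α = 0, β = 1.
β ∨ β = 1 ∨ 1 = 1
β ⊃ α = 1 ⊃ 0 = 0
β ∨ (β ⊃ α) = 1 ∨ 0 = 1
(β ∨ β) ⊃ (β ∨ (β ⊃ α)) = 1 ⊃ 1 = 5
¬β = ¬1 = 0
β ∨ ¬β = 1 ∨ 0 = 1
((β ∨ β) ⊃ (β ∨ (β ⊃ α))) ⊃ (β ∨ ¬β) = 5 ⊃ 1 = 1
(β ∨ ¬β) ⊃ ((β ∨ β) ⊃ (β ∨ (β ⊃ α))) = 1 ⊃ 5 = 5
¬((β ∨ ¬β) ⊃ ((β ∨ β) ⊃ (β ∨ (β ⊃ α)))) = ¬5 = 0
(((β ∨ β) ⊃ (β ∨ (β ⊃ α))) ⊃ (β ∨ ¬β)) ∨ ¬((β ∨ ¬β) ⊃ ((β ∨ β) ⊃ (β ∨ (β ⊃ α)))) = 1 ∨ 0 = 1
This gives 1 ≠ 5.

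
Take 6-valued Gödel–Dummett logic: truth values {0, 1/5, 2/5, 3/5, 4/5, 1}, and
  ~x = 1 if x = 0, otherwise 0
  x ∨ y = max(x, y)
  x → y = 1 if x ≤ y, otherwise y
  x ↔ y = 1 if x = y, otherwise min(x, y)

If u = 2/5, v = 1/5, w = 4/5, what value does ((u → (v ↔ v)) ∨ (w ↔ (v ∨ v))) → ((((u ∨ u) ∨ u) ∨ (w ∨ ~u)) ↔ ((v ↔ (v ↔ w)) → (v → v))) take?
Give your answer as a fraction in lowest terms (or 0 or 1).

v ↔ v = 1/5 ↔ 1/5 = 1
u → (v ↔ v) = 2/5 → 1 = 1
v ∨ v = 1/5 ∨ 1/5 = 1/5
w ↔ (v ∨ v) = 4/5 ↔ 1/5 = 1/5
(u → (v ↔ v)) ∨ (w ↔ (v ∨ v)) = 1 ∨ 1/5 = 1
u ∨ u = 2/5 ∨ 2/5 = 2/5
(u ∨ u) ∨ u = 2/5 ∨ 2/5 = 2/5
~u = ~2/5 = 0
w ∨ ~u = 4/5 ∨ 0 = 4/5
((u ∨ u) ∨ u) ∨ (w ∨ ~u) = 2/5 ∨ 4/5 = 4/5
v ↔ w = 1/5 ↔ 4/5 = 1/5
v ↔ (v ↔ w) = 1/5 ↔ 1/5 = 1
v → v = 1/5 → 1/5 = 1
(v ↔ (v ↔ w)) → (v → v) = 1 → 1 = 1
(((u ∨ u) ∨ u) ∨ (w ∨ ~u)) ↔ ((v ↔ (v ↔ w)) → (v → v)) = 4/5 ↔ 1 = 4/5
((u → (v ↔ v)) ∨ (w ↔ (v ∨ v))) → ((((u ∨ u) ∨ u) ∨ (w ∨ ~u)) ↔ ((v ↔ (v ↔ w)) → (v → v))) = 1 → 4/5 = 4/5

4/5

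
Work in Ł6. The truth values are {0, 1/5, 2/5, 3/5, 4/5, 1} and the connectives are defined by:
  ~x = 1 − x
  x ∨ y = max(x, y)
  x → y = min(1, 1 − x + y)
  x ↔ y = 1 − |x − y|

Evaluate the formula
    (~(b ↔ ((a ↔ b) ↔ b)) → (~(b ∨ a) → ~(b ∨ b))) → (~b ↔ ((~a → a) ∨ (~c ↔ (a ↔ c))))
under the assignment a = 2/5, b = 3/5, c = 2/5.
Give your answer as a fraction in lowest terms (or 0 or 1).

a ↔ b = 2/5 ↔ 3/5 = 4/5
(a ↔ b) ↔ b = 4/5 ↔ 3/5 = 4/5
b ↔ ((a ↔ b) ↔ b) = 3/5 ↔ 4/5 = 4/5
~(b ↔ ((a ↔ b) ↔ b)) = ~4/5 = 1/5
b ∨ a = 3/5 ∨ 2/5 = 3/5
~(b ∨ a) = ~3/5 = 2/5
b ∨ b = 3/5 ∨ 3/5 = 3/5
~(b ∨ b) = ~3/5 = 2/5
~(b ∨ a) → ~(b ∨ b) = 2/5 → 2/5 = 1
~(b ↔ ((a ↔ b) ↔ b)) → (~(b ∨ a) → ~(b ∨ b)) = 1/5 → 1 = 1
~b = ~3/5 = 2/5
~a = ~2/5 = 3/5
~a → a = 3/5 → 2/5 = 4/5
~c = ~2/5 = 3/5
a ↔ c = 2/5 ↔ 2/5 = 1
~c ↔ (a ↔ c) = 3/5 ↔ 1 = 3/5
(~a → a) ∨ (~c ↔ (a ↔ c)) = 4/5 ∨ 3/5 = 4/5
~b ↔ ((~a → a) ∨ (~c ↔ (a ↔ c))) = 2/5 ↔ 4/5 = 3/5
(~(b ↔ ((a ↔ b) ↔ b)) → (~(b ∨ a) → ~(b ∨ b))) → (~b ↔ ((~a → a) ∨ (~c ↔ (a ↔ c)))) = 1 → 3/5 = 3/5

3/5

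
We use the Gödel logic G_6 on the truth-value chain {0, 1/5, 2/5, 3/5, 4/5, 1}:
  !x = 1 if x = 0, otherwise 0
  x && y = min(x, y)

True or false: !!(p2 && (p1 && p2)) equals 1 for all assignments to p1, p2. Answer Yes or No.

Counterexample: take p1 = 0, p2 = 0.
p1 && p2 = 0 && 0 = 0
p2 && (p1 && p2) = 0 && 0 = 0
!(p2 && (p1 && p2)) = !0 = 1
!!(p2 && (p1 && p2)) = !1 = 0
This gives 0 ≠ 1.

No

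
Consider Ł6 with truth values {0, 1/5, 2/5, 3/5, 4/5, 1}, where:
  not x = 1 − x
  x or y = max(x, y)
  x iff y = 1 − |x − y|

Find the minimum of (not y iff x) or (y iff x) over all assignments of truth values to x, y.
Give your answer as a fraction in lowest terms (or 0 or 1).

3/5

Take x = 0, y = 2/5:
not y = not 2/5 = 3/5
not y iff x = 3/5 iff 0 = 2/5
y iff x = 2/5 iff 0 = 3/5
(not y iff x) or (y iff x) = 2/5 or 3/5 = 3/5
No assignment yields a value below 3/5, so this is the minimum.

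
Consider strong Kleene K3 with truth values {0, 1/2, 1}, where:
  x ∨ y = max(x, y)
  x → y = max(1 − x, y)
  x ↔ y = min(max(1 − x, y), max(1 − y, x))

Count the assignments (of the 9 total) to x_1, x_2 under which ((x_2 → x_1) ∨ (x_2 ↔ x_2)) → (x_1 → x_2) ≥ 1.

x_1 = 0, x_2 = 0 ↦ 1  ≥
x_1 = 0, x_2 = 1/2 ↦ 1  ≥
x_1 = 0, x_2 = 1 ↦ 1  ≥
x_1 = 1/2, x_2 = 0 ↦ 1/2  <
x_1 = 1/2, x_2 = 1/2 ↦ 1/2  <
x_1 = 1/2, x_2 = 1 ↦ 1  ≥
x_1 = 1, x_2 = 0 ↦ 0  <
x_1 = 1, x_2 = 1/2 ↦ 1/2  <
x_1 = 1, x_2 = 1 ↦ 1  ≥
So 5 of the 9 assignments meet the threshold.

5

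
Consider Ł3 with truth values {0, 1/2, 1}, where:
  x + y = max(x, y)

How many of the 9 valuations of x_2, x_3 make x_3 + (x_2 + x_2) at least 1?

x_2 = 0, x_3 = 0 ↦ 0  <
x_2 = 0, x_3 = 1/2 ↦ 1/2  <
x_2 = 0, x_3 = 1 ↦ 1  ≥
x_2 = 1/2, x_3 = 0 ↦ 1/2  <
x_2 = 1/2, x_3 = 1/2 ↦ 1/2  <
x_2 = 1/2, x_3 = 1 ↦ 1  ≥
x_2 = 1, x_3 = 0 ↦ 1  ≥
x_2 = 1, x_3 = 1/2 ↦ 1  ≥
x_2 = 1, x_3 = 1 ↦ 1  ≥
So 5 of the 9 assignments meet the threshold.

5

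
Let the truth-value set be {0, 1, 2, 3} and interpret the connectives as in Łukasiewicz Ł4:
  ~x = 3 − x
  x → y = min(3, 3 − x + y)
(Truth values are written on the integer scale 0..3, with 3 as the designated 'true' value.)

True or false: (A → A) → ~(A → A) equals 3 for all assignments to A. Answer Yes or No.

Counterexample: take A = 0.
A → A = 0 → 0 = 3
A → A = 0 → 0 = 3
~(A → A) = ~3 = 0
(A → A) → ~(A → A) = 3 → 0 = 0
This gives 0 ≠ 3.

No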